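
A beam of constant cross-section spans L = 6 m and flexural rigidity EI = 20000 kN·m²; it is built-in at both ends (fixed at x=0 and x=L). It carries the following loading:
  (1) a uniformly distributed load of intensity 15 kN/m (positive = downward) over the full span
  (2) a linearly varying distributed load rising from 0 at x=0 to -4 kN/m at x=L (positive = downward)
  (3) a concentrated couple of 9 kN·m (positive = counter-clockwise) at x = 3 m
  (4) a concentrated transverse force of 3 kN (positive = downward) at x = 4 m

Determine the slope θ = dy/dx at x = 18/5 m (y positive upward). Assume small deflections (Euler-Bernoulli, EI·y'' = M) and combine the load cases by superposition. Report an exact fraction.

θ(18/5) = 8061/12500000 rad

Load 1 — uniform load w=15 kN/m over full span:
  θ_1 = -wx(L-x)(L-2x)/(12EI) = -15·(18/5)·(6-(18/5))·(6-2·(18/5))/(12·20000) = 81/125000 rad
Load 2 — triangular load w₀=-4 kN/m (0→w₀ over full span):
  θ_2 = -w₀(2x(L-x)(L-2x)(x+2L)+x²(L-x)²)/(120LEI) = -(-4)·(2·(18/5)·(6-(18/5))·(6-2·(18/5))·((18/5)+2·6)+(18/5)²·(6-(18/5))²)/(120·6·20000) = -27/390625 rad
Load 3 — applied couple M₀=9 kN·m at a=3 m (b=L-a=3):
  θ_3 = (R_Ax²/2 - M_Ax - M₀(x-a))/EI  [x>a] with R_A=9/4, M_A=9/4 = ((9/4)·(18/5)²/2 - (9/4)·(18/5) - 9·((18/5)-3))/20000 = 27/500000 rad
Load 4 — point force P=3 kN at a=4 m (b=L-a=2):
  θ_4 = -Pb²x(2aL-(3a+b)x)/(2L³EI)  [x≤a] = -3·2²·(18/5)·(2·4·6-(3·4+2)·(18/5))/(2·6³·20000) = 3/250000 rad
Superposition: θ = Σ θ_i = 8061/12500000 rad ≈ 0.000645 rad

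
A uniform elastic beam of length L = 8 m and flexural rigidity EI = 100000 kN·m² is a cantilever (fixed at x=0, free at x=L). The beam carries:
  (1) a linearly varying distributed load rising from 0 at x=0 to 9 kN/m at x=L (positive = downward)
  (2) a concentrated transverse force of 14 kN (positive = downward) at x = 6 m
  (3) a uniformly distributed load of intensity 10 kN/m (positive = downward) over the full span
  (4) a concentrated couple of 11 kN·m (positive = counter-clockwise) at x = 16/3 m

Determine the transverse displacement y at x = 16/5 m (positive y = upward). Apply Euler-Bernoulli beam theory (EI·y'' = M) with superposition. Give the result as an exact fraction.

Load 1 — triangular load w₀=9 kN/m (0→w₀ over full span):
  y_1 = (w₀Lx³/12-w₀L²x²/6-w₀x⁵/(120L))/EI = (9·8·(16/5)³/12-9·8²·(16/5)²/6-9·(16/5)⁵/(120·8))/100000 = -385536/48828125 m
Load 2 — point force P=14 kN at a=6 m (b=L-a=2):
  y_2 = -Px²(3a-x)/(6EI)  [x≤a] = -14·(16/5)²·(3·6-(16/5))/(6·100000) = -4144/1171875 m
Load 3 — uniform load w=10 kN/m over full span:
  y_3 = -wx²(x²-4Lx+6L²)/(24EI) = -10·(16/5)²·((16/5)²-4·8·(16/5)+6·8²)/(24·100000) = -4864/390625 m
Load 4 — applied couple M₀=11 kN·m at a=16/3 m (b=L-a=8/3):
  y_4 = M₀x²/(2EI)  [x≤a] = 11·(16/5)²/(2·100000) = 44/78125 m
Superposition: y = Σ y_i = -3416108/146484375 m ≈ -0.023321 m

y(16/5) = -3416108/146484375 m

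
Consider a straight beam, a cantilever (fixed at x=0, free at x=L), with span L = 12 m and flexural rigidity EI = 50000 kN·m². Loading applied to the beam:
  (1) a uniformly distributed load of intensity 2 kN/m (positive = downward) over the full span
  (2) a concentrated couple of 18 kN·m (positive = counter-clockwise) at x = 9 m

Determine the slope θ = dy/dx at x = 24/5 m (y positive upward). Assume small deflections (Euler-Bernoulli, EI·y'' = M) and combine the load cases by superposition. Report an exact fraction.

Load 1 — uniform load w=2 kN/m over full span:
  θ_1 = -wx(x²-3Lx+3L²)/(6EI) = -2·(24/5)·((24/5)²-3·12·(24/5)+3·12²)/(6·50000) = -3528/390625 rad
Load 2 — applied couple M₀=18 kN·m at a=9 m (b=L-a=3):
  θ_2 = M₀x/EI  [x≤a] = 18·(24/5)/50000 = 27/15625 rad
Superposition: θ = Σ θ_i = -2853/390625 rad ≈ -0.007304 rad

θ(24/5) = -2853/390625 rad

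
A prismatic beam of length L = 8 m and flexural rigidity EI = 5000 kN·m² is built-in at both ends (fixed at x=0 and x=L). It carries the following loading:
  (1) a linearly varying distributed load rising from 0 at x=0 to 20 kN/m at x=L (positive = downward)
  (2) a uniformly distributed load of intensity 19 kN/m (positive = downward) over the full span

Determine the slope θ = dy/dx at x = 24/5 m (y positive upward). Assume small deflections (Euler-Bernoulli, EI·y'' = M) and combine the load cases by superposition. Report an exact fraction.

θ(24/5) = 864/78125 rad

Load 1 — triangular load w₀=20 kN/m (0→w₀ over full span):
  θ_1 = -w₀(2x(L-x)(L-2x)(x+2L)+x²(L-x)²)/(120LEI) = -20·(2·(24/5)·(8-(24/5))·(8-2·(24/5))·((24/5)+2·8)+(24/5)²·(8-(24/5))²)/(120·8·5000) = 256/78125 rad
Load 2 — uniform load w=19 kN/m over full span:
  θ_2 = -wx(L-x)(L-2x)/(12EI) = -19·(24/5)·(8-(24/5))·(8-2·(24/5))/(12·5000) = 608/78125 rad
Superposition: θ = Σ θ_i = 864/78125 rad ≈ 0.011059 rad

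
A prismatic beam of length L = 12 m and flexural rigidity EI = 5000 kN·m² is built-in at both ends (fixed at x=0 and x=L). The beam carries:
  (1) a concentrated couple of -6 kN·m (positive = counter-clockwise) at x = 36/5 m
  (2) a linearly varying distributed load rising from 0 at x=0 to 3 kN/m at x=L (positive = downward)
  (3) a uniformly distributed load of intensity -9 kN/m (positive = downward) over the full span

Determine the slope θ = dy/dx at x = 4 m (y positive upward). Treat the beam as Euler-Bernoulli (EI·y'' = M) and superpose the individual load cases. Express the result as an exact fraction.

θ(4) = 758/46875 rad

Load 1 — applied couple M₀=-6 kN·m at a=36/5 m (b=L-a=24/5):
  θ_1 = (R_Ax²/2 - M_Ax)/EI  [x≤a] with R_A=-18/25, M_A=-48/25 = ((-18/25)·4²/2 - (-48/25)·4)/5000 = 6/15625 rad
Load 2 — triangular load w₀=3 kN/m (0→w₀ over full span):
  θ_2 = -w₀(2x(L-x)(L-2x)(x+2L)+x²(L-x)²)/(120LEI) = -3·(2·4·(12-4)·(12-2·4)·(4+2·12)+4²·(12-4)²)/(120·12·5000) = -32/9375 rad
Load 3 — uniform load w=-9 kN/m over full span:
  θ_3 = -wx(L-x)(L-2x)/(12EI) = -(-9)·4·(12-4)·(12-2·4)/(12·5000) = 12/625 rad
Superposition: θ = Σ θ_i = 758/46875 rad ≈ 0.016171 rad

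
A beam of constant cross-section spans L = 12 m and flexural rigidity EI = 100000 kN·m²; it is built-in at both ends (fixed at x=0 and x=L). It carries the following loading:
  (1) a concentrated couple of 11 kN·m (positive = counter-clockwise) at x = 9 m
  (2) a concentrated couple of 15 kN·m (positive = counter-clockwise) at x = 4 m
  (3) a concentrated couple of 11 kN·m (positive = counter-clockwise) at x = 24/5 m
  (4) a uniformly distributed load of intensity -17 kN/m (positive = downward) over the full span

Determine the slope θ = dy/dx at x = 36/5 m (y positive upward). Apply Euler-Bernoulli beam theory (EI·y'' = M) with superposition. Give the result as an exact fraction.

Load 1 — applied couple M₀=11 kN·m at a=9 m (b=L-a=3):
  θ_1 = (R_Ax²/2 - M_Ax)/EI  [x≤a] with R_A=33/32, M_A=55/16 = ((33/32)·(36/5)²/2 - (55/16)·(36/5))/100000 = 99/5000000 rad
Load 2 — applied couple M₀=15 kN·m at a=4 m (b=L-a=8):
  θ_2 = (R_Ax²/2 - M_Ax - M₀(x-a))/EI  [x>a] with R_A=5/3, M_A=0 = ((5/3)·(36/5)²/2 - 0·(36/5) - 15·((36/5)-4))/100000 = -3/62500 rad
Load 3 — applied couple M₀=11 kN·m at a=24/5 m (b=L-a=36/5):
  θ_3 = (R_Ax²/2 - M_Ax - M₀(x-a))/EI  [x>a] with R_A=33/25, M_A=33/25 = ((33/25)·(36/5)²/2 - (33/25)·(36/5) - 11·((36/5)-(24/5)))/100000 = -33/1953125 rad
Load 4 — uniform load w=-17 kN/m over full span:
  θ_4 = -wx(L-x)(L-2x)/(12EI) = -(-17)·(36/5)·(12-(36/5))·(12-2·(36/5))/(12·100000) = -459/390625 rad
Superposition: θ = Σ θ_i = -152517/125000000 rad ≈ -0.001220 rad

θ(36/5) = -152517/125000000 rad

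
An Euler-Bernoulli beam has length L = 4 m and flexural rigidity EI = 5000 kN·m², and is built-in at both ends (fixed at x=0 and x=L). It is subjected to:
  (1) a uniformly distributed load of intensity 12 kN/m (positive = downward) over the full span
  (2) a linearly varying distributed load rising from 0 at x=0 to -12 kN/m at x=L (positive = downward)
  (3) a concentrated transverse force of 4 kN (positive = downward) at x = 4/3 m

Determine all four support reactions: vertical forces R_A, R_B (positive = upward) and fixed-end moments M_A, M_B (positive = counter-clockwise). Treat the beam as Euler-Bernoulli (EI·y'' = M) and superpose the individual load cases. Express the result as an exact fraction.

R_A = 2668/135 kN, M_A = 1616/135 kN·m, R_B = 1112/135 kN, M_B = -1024/135 kN·m

Load 1 — uniform load w=12 kN/m over full span:
  R_A = wL/2 = 12·4/2 = 24 kN
  M_A = wL²/12 = 12·4²/12 = 16 kN·m
  R_B = wL/2 = 12·4/2 = 24 kN
  M_B = -wL²/12 = -12·4²/12 = -16 kN·m
Load 2 — triangular load w₀=-12 kN/m (0→w₀ over full span):
  R_A = 3w₀L/20 = 3·(-12)·4/20 = -36/5 kN
  M_A = w₀L²/30 = (-12)·4²/30 = -32/5 kN·m
  R_B = 7w₀L/20 = 7·(-12)·4/20 = -84/5 kN
  M_B = -w₀L²/20 = -(-12)·4²/20 = 48/5 kN·m
Load 3 — point force P=4 kN at a=4/3 m (b=L-a=8/3):
  R_A = Pb²(3a+b)/L³ = 4·(8/3)²·(3·(4/3)+(8/3))/4³ = 80/27 kN
  M_A = Pab²/L² = 4·(4/3)·(8/3)²/4² = 64/27 kN·m
  R_B = Pa²(a+3b)/L³ = 4·(4/3)²·((4/3)+3·(8/3))/4³ = 28/27 kN
  M_B = -Pa²b/L² = -4·(4/3)²·(8/3)/4² = -32/27 kN·m
Superposition: R_A = 2668/135 kN, M_A = 1616/135 kN·m, R_B = 1112/135 kN, M_B = -1024/135 kN·m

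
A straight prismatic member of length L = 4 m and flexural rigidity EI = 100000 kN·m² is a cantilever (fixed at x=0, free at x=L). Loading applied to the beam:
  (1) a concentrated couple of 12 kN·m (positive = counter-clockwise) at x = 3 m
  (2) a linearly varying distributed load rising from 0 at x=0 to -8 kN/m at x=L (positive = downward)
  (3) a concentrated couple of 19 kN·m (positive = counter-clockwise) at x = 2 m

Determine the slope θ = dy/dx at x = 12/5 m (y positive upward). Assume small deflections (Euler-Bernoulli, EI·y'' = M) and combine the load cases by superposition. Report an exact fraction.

Load 1 — applied couple M₀=12 kN·m at a=3 m (b=L-a=1):
  θ_1 = M₀x/EI  [x≤a] = 12·(12/5)/100000 = 9/31250 rad
Load 2 — triangular load w₀=-8 kN/m (0→w₀ over full span):
  θ_2 = (w₀Lx²/4-w₀L²x/3-w₀x⁴/(24L))/EI = ((-8)·4·(12/5)²/4-(-8)·4²·(12/5)/3-(-8)·(12/5)⁴/(24·4))/100000 = 1154/1953125 rad
Load 3 — applied couple M₀=19 kN·m at a=2 m (b=L-a=2):
  θ_3 = M₀a/EI  [x>a] = 19·2/100000 = 19/50000 rad
Superposition: θ = Σ θ_i = 39339/31250000 rad ≈ 0.001259 rad

θ(12/5) = 39339/31250000 rad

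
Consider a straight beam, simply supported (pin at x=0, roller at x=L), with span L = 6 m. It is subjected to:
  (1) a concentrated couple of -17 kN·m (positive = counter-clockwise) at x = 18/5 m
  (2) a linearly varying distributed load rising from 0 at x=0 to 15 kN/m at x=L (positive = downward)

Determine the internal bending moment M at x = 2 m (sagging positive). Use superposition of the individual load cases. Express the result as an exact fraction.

Load 1 — applied couple M₀=-17 kN·m at a=18/5 m (b=L-a=12/5):
  M_1 = M₀x/L  [x≤a] = (-17)·2/6 = -17/3 kN·m
Load 2 — triangular load w₀=15 kN/m (0→w₀ over full span):
  M_2 = w₀Lx/6 - w₀x³/(6L) = 15·6·2/6 - 15·2³/(6·6) = 80/3 kN·m
Superposition: M = Σ M_i = 21 kN·m ≈ 21.000000 kN·m

M(2) = 21 kN·m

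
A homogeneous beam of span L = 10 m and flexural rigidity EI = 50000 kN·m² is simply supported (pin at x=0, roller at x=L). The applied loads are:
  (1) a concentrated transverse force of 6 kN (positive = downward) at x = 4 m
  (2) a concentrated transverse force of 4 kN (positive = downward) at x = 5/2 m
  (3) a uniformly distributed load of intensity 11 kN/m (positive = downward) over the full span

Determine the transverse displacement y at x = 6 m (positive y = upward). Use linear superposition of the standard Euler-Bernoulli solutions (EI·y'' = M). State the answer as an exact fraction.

y(6) = -45739/1500000 m

Load 1 — point force P=6 kN at a=4 m (b=L-a=6):
  y_1 = -Pa(L-x)(2Lx-a²-x²)/(6LEI)  [x>a] = -6·4·(10-6)·(2·10·6-4²-6²)/(6·10·50000) = -34/15625 m
Load 2 — point force P=4 kN at a=5/2 m (b=L-a=15/2):
  y_2 = -Pa(L-x)(2Lx-a²-x²)/(6LEI)  [x>a] = -4·(5/2)·(10-6)·(2·10·6-(5/2)²-6²)/(6·10·50000) = -311/300000 m
Load 3 — uniform load w=11 kN/m over full span:
  y_3 = -wx(L³-2Lx²+x³)/(24EI) = -11·6·(10³-2·10·6²+6³)/(24·50000) = -341/12500 m
Superposition: y = Σ y_i = -45739/1500000 m ≈ -0.030493 m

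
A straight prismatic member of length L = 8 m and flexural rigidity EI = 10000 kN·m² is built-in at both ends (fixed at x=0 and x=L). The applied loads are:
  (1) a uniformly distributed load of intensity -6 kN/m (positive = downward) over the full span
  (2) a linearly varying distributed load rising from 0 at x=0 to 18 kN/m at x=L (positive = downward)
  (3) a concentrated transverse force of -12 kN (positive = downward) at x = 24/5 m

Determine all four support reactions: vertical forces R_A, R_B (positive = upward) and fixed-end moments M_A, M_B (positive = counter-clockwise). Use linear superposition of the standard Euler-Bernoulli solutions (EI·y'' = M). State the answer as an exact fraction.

Load 1 — uniform load w=-6 kN/m over full span:
  R_A = wL/2 = (-6)·8/2 = -24 kN
  M_A = wL²/12 = (-6)·8²/12 = -32 kN·m
  R_B = wL/2 = (-6)·8/2 = -24 kN
  M_B = -wL²/12 = -(-6)·8²/12 = 32 kN·m
Load 2 — triangular load w₀=18 kN/m (0→w₀ over full span):
  R_A = 3w₀L/20 = 3·18·8/20 = 108/5 kN
  M_A = w₀L²/30 = 18·8²/30 = 192/5 kN·m
  R_B = 7w₀L/20 = 7·18·8/20 = 252/5 kN
  M_B = -w₀L²/20 = -18·8²/20 = -288/5 kN·m
Load 3 — point force P=-12 kN at a=24/5 m (b=L-a=16/5):
  R_A = Pb²(3a+b)/L³ = (-12)·(16/5)²·(3·(24/5)+(16/5))/8³ = -528/125 kN
  M_A = Pab²/L² = (-12)·(24/5)·(16/5)²/8² = -1152/125 kN·m
  R_B = Pa²(a+3b)/L³ = (-12)·(24/5)²·((24/5)+3·(16/5))/8³ = -972/125 kN
  M_B = -Pa²b/L² = -(-12)·(24/5)²·(16/5)/8² = 1728/125 kN·m
Superposition: R_A = -828/125 kN, M_A = -352/125 kN·m, R_B = 2328/125 kN, M_B = -1472/125 kN·m

R_A = -828/125 kN, M_A = -352/125 kN·m, R_B = 2328/125 kN, M_B = -1472/125 kN·m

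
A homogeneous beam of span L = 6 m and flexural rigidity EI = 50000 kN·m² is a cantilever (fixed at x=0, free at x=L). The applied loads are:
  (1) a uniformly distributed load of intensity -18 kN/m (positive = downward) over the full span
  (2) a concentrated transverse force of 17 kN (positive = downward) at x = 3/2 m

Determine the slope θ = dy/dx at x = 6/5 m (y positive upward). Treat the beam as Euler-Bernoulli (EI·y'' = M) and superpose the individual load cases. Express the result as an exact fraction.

θ(6/5) = 37233/6250000 rad

Load 1 — uniform load w=-18 kN/m over full span:
  θ_1 = -wx(x²-3Lx+3L²)/(6EI) = -(-18)·(6/5)·((6/5)²-3·6·(6/5)+3·6²)/(6·50000) = 4941/781250 rad
Load 2 — point force P=17 kN at a=3/2 m (b=L-a=9/2):
  θ_2 = -Px(2a-x)/(2EI)  [x≤a] = -17·(6/5)·(2·(3/2)-(6/5))/(2·50000) = -459/1250000 rad
Superposition: θ = Σ θ_i = 37233/6250000 rad ≈ 0.005957 rad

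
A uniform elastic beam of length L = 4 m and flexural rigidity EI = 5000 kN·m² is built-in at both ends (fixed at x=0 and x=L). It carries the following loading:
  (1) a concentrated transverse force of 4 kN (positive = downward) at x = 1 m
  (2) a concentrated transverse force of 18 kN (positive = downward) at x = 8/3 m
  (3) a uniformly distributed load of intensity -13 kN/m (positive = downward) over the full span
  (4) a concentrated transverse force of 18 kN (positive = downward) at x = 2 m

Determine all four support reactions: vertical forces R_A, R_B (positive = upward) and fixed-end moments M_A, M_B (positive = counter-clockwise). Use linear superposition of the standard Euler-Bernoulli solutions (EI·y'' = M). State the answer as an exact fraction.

Load 1 — point force P=4 kN at a=1 m (b=L-a=3):
  R_A = Pb²(3a+b)/L³ = 4·3²·(3·1+3)/4³ = 27/8 kN
  M_A = Pab²/L² = 4·1·3²/4² = 9/4 kN·m
  R_B = Pa²(a+3b)/L³ = 4·1²·(1+3·3)/4³ = 5/8 kN
  M_B = -Pa²b/L² = -4·1²·3/4² = -3/4 kN·m
Load 2 — point force P=18 kN at a=8/3 m (b=L-a=4/3):
  R_A = Pb²(3a+b)/L³ = 18·(4/3)²·(3·(8/3)+(4/3))/4³ = 14/3 kN
  M_A = Pab²/L² = 18·(8/3)·(4/3)²/4² = 16/3 kN·m
  R_B = Pa²(a+3b)/L³ = 18·(8/3)²·((8/3)+3·(4/3))/4³ = 40/3 kN
  M_B = -Pa²b/L² = -18·(8/3)²·(4/3)/4² = -32/3 kN·m
Load 3 — uniform load w=-13 kN/m over full span:
  R_A = wL/2 = (-13)·4/2 = -26 kN
  M_A = wL²/12 = (-13)·4²/12 = -52/3 kN·m
  R_B = wL/2 = (-13)·4/2 = -26 kN
  M_B = -wL²/12 = -(-13)·4²/12 = 52/3 kN·m
Load 4 — point force P=18 kN at a=2 m (b=L-a=2):
  R_A = Pb²(3a+b)/L³ = 18·2²·(3·2+2)/4³ = 9 kN
  M_A = Pab²/L² = 18·2·2²/4² = 9 kN·m
  R_B = Pa²(a+3b)/L³ = 18·2²·(2+3·2)/4³ = 9 kN
  M_B = -Pa²b/L² = -18·2²·2/4² = -9 kN·m
Superposition: R_A = -215/24 kN, M_A = -3/4 kN·m, R_B = -73/24 kN, M_B = -37/12 kN·m

R_A = -215/24 kN, M_A = -3/4 kN·m, R_B = -73/24 kN, M_B = -37/12 kN·m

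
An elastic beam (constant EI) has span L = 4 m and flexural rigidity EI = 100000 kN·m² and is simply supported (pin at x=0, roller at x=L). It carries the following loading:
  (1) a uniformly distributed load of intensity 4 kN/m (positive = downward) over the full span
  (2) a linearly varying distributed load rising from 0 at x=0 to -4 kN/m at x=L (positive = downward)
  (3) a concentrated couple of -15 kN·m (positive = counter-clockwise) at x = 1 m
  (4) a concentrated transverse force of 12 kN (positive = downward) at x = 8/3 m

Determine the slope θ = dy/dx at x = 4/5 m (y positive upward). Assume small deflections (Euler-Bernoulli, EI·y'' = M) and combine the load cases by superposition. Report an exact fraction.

Load 1 — uniform load w=4 kN/m over full span:
  θ_1 = -w(L³-6Lx²+4x³)/(24EI) = -4·(4³-6·4·(4/5)²+4·(4/5)³)/(24·100000) = -33/390625 rad
Load 2 — triangular load w₀=-4 kN/m (0→w₀ over full span):
  θ_2 = -w₀(7L⁴-30L²x²+15x⁴)/(360LEI) = -(-4)·(7·4⁴-30·4²·(4/5)²+15·(4/5)⁴)/(360·4·100000) = 728/17578125 rad
Load 3 — applied couple M₀=-15 kN·m at a=1 m (b=L-a=3):
  θ_3 = (M₀x²/(2L)+C₁)/EI  [x≤a] with C₁=M₀(3b²-L²)/(6L)=-55/8 = ((-15)·(4/5)²/(2·4)+(-55/8))/100000 = -323/4000000 rad
Load 4 — point force P=12 kN at a=8/3 m (b=L-a=4/3):
  θ_4 = -Pb(L²-b²-3x²)/(6LEI)  [x≤a] = -12·(4/3)·(4²-(4/3)²-3·(4/5)²)/(6·4·100000) = -173/2109375 rad
Superposition: θ = Σ θ_i = -2778701/13500000000 rad ≈ -0.000206 rad

θ(4/5) = -2778701/13500000000 rad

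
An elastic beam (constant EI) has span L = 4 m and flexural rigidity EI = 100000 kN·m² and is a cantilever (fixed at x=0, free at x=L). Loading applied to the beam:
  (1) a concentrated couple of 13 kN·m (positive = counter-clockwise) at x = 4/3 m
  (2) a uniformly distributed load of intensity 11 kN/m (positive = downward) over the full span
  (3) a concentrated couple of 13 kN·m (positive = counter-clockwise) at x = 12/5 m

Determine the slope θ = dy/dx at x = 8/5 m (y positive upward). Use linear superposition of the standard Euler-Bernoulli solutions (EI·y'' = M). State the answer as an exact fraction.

Load 1 — applied couple M₀=13 kN·m at a=4/3 m (b=L-a=8/3):
  θ_1 = M₀a/EI  [x>a] = 13·(4/3)/100000 = 13/75000 rad
Load 2 — uniform load w=11 kN/m over full span:
  θ_2 = -wx(x²-3Lx+3L²)/(6EI) = -11·(8/5)·((8/5)²-3·4·(8/5)+3·4²)/(6·100000) = -1078/1171875 rad
Load 3 — applied couple M₀=13 kN·m at a=12/5 m (b=L-a=8/5):
  θ_3 = M₀x/EI  [x≤a] = 13·(8/5)/100000 = 13/62500 rad
Superposition: θ = Σ θ_i = -1683/3125000 rad ≈ -0.000539 rad

θ(8/5) = -1683/3125000 rad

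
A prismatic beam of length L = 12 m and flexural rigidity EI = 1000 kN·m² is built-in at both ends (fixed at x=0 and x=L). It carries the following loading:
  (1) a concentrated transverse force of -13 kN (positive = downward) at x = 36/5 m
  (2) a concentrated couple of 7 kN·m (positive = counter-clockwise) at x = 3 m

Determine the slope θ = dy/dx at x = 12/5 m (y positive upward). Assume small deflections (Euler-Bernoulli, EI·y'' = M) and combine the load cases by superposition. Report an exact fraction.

θ(12/5) = 43443/1562500 rad

Load 1 — point force P=-13 kN at a=36/5 m (b=L-a=24/5):
  θ_1 = -Pb²x(2aL-(3a+b)x)/(2L³EI)  [x≤a] = -(-13)·(24/5)²·(12/5)·(2·(36/5)·12-(3·(36/5)+(24/5))·(12/5))/(2·12³·1000) = 8892/390625 rad
Load 2 — applied couple M₀=7 kN·m at a=3 m (b=L-a=9):
  θ_2 = (R_Ax²/2 - M_Ax)/EI  [x≤a] with R_A=21/32, M_A=-21/16 = ((21/32)·(12/5)²/2 - (-21/16)·(12/5))/1000 = 63/12500 rad
Superposition: θ = Σ θ_i = 43443/1562500 rad ≈ 0.027804 rad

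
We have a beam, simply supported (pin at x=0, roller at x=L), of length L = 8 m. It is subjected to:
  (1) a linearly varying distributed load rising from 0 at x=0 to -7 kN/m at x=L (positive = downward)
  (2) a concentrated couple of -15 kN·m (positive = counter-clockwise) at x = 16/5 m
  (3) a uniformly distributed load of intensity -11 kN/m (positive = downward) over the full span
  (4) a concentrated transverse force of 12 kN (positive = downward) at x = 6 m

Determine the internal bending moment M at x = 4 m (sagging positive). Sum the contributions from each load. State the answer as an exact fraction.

Load 1 — triangular load w₀=-7 kN/m (0→w₀ over full span):
  M_1 = w₀Lx/6 - w₀x³/(6L) = (-7)·8·4/6 - (-7)·4³/(6·8) = -28 kN·m
Load 2 — applied couple M₀=-15 kN·m at a=16/5 m (b=L-a=24/5):
  M_2 = M₀x/L - M₀  [x>a] = (-15)·4/8 - (-15) = 15/2 kN·m
Load 3 — uniform load w=-11 kN/m over full span:
  M_3 = wx(L-x)/2 = (-11)·4·(8-4)/2 = -88 kN·m
Load 4 — point force P=12 kN at a=6 m (b=L-a=2):
  M_4 = Pbx/L  [x≤a] = 12·2·4/8 = 12 kN·m
Superposition: M = Σ M_i = -193/2 kN·m ≈ -96.500000 kN·m

M(4) = -193/2 kN·m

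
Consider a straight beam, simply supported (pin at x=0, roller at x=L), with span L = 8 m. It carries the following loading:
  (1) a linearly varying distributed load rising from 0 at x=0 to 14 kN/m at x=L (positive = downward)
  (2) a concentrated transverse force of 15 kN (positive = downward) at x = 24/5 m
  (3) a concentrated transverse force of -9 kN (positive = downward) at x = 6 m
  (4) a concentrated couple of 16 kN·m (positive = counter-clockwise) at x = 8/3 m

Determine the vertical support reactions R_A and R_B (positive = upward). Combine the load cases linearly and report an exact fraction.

R_A = 293/12 kN, R_B = 451/12 kN

Load 1 — triangular load w₀=14 kN/m (0→w₀ over full span):
  R_A = w₀L/6 = 14·8/6 = 56/3 kN
  R_B = w₀L/3 = 14·8/3 = 112/3 kN
Load 2 — point force P=15 kN at a=24/5 m (b=L-a=16/5):
  R_A = Pb/L = 15·(16/5)/8 = 6 kN
  R_B = Pa/L = 15·(24/5)/8 = 9 kN
Load 3 — point force P=-9 kN at a=6 m (b=L-a=2):
  R_A = Pb/L = (-9)·2/8 = -9/4 kN
  R_B = Pa/L = (-9)·6/8 = -27/4 kN
Load 4 — applied couple M₀=16 kN·m at a=8/3 m (b=L-a=16/3):
  R_A = M₀/L = 16/8 = 2 kN
  R_B = -M₀/L = -16/8 = -2 kN
Superposition: R_A = 293/12 kN, R_B = 451/12 kN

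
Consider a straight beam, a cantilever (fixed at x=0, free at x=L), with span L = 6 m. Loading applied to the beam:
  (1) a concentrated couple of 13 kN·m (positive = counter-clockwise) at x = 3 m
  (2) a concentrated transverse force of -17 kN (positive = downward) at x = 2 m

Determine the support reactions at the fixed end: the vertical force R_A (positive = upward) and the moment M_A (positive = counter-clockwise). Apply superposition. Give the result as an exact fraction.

Load 1 — applied couple M₀=13 kN·m at a=3 m (b=L-a=3):
  R_A = 0 kN
  M_A = -M₀ = -13 kN·m
Load 2 — point force P=-17 kN at a=2 m (b=L-a=4):
  R_A = P = (-17) = -17 kN
  M_A = Pa = (-17)·2 = -34 kN·m
Superposition: R_A = -17 kN, M_A = -47 kN·m

R_A = -17 kN, M_A = -47 kN·m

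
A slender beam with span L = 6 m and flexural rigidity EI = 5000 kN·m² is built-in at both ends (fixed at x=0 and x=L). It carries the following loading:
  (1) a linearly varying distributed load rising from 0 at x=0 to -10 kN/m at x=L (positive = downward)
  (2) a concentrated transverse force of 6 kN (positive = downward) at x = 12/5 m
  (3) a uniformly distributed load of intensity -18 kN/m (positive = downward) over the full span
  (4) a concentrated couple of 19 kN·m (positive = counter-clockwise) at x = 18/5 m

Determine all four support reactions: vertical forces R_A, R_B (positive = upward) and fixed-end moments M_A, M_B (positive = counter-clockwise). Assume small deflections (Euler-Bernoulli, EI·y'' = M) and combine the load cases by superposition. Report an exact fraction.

R_A = -6819/125 kN, M_A = -6842/125 kN·m, R_B = -9681/125 kN, M_B = 8853/125 kN·m

Load 1 — triangular load w₀=-10 kN/m (0→w₀ over full span):
  R_A = 3w₀L/20 = 3·(-10)·6/20 = -9 kN
  M_A = w₀L²/30 = (-10)·6²/30 = -12 kN·m
  R_B = 7w₀L/20 = 7·(-10)·6/20 = -21 kN
  M_B = -w₀L²/20 = -(-10)·6²/20 = 18 kN·m
Load 2 — point force P=6 kN at a=12/5 m (b=L-a=18/5):
  R_A = Pb²(3a+b)/L³ = 6·(18/5)²·(3·(12/5)+(18/5))/6³ = 486/125 kN
  M_A = Pab²/L² = 6·(12/5)·(18/5)²/6² = 648/125 kN·m
  R_B = Pa²(a+3b)/L³ = 6·(12/5)²·((12/5)+3·(18/5))/6³ = 264/125 kN
  M_B = -Pa²b/L² = -6·(12/5)²·(18/5)/6² = -432/125 kN·m
Load 3 — uniform load w=-18 kN/m over full span:
  R_A = wL/2 = (-18)·6/2 = -54 kN
  M_A = wL²/12 = (-18)·6²/12 = -54 kN·m
  R_B = wL/2 = (-18)·6/2 = -54 kN
  M_B = -wL²/12 = -(-18)·6²/12 = 54 kN·m
Load 4 — applied couple M₀=19 kN·m at a=18/5 m (b=L-a=12/5):
  R_A = 6M₀ab/L³ = 6·19·(18/5)·(12/5)/6³ = 114/25 kN
  M_A = M₀b(2a-b)/L² = 19·(12/5)·(2·(18/5)-(12/5))/6² = 152/25 kN·m
  R_B = -6M₀ab/L³ = -6·19·(18/5)·(12/5)/6³ = -114/25 kN
  M_B = M₀a(2b-a)/L² = 19·(18/5)·(2·(12/5)-(18/5))/6² = 57/25 kN·m
Superposition: R_A = -6819/125 kN, M_A = -6842/125 kN·m, R_B = -9681/125 kN, M_B = 8853/125 kN·m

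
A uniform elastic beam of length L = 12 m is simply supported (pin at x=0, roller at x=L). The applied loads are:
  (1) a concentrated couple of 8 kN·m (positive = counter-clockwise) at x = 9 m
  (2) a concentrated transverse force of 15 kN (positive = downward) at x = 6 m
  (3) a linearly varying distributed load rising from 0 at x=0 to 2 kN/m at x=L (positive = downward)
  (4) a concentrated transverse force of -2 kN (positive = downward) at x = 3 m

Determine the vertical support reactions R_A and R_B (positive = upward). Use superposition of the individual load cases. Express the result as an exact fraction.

Load 1 — applied couple M₀=8 kN·m at a=9 m (b=L-a=3):
  R_A = M₀/L = 8/12 = 2/3 kN
  R_B = -M₀/L = -8/12 = -2/3 kN
Load 2 — point force P=15 kN at a=6 m (b=L-a=6):
  R_A = Pb/L = 15·6/12 = 15/2 kN
  R_B = Pa/L = 15·6/12 = 15/2 kN
Load 3 — triangular load w₀=2 kN/m (0→w₀ over full span):
  R_A = w₀L/6 = 2·12/6 = 4 kN
  R_B = w₀L/3 = 2·12/3 = 8 kN
Load 4 — point force P=-2 kN at a=3 m (b=L-a=9):
  R_A = Pb/L = (-2)·9/12 = -3/2 kN
  R_B = Pa/L = (-2)·3/12 = -1/2 kN
Superposition: R_A = 32/3 kN, R_B = 43/3 kN

R_A = 32/3 kN, R_B = 43/3 kN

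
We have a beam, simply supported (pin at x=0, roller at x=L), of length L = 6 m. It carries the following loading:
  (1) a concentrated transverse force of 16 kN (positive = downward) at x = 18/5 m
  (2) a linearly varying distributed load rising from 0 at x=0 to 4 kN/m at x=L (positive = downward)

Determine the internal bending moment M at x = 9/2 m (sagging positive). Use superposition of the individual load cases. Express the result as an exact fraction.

Load 1 — point force P=16 kN at a=18/5 m (b=L-a=12/5):
  M_1 = Pa(L-x)/L  [x>a] = 16·(18/5)·(6-(9/2))/6 = 72/5 kN·m
Load 2 — triangular load w₀=4 kN/m (0→w₀ over full span):
  M_2 = w₀Lx/6 - w₀x³/(6L) = 4·6·(9/2)/6 - 4·(9/2)³/(6·6) = 63/8 kN·m
Superposition: M = Σ M_i = 891/40 kN·m ≈ 22.275000 kN·m

M(9/2) = 891/40 kN·m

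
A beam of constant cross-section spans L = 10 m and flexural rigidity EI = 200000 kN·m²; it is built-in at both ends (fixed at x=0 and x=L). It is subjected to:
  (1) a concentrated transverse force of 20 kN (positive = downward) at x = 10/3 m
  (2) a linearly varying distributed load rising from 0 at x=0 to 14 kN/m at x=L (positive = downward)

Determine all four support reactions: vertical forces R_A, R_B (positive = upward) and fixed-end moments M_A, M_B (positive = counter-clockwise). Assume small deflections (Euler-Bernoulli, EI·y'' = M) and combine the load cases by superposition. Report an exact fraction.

Load 1 — point force P=20 kN at a=10/3 m (b=L-a=20/3):
  R_A = Pb²(3a+b)/L³ = 20·(20/3)²·(3·(10/3)+(20/3))/10³ = 400/27 kN
  M_A = Pab²/L² = 20·(10/3)·(20/3)²/10² = 800/27 kN·m
  R_B = Pa²(a+3b)/L³ = 20·(10/3)²·((10/3)+3·(20/3))/10³ = 140/27 kN
  M_B = -Pa²b/L² = -20·(10/3)²·(20/3)/10² = -400/27 kN·m
Load 2 — triangular load w₀=14 kN/m (0→w₀ over full span):
  R_A = 3w₀L/20 = 3·14·10/20 = 21 kN
  M_A = w₀L²/30 = 14·10²/30 = 140/3 kN·m
  R_B = 7w₀L/20 = 7·14·10/20 = 49 kN
  M_B = -w₀L²/20 = -14·10²/20 = -70 kN·m
Superposition: R_A = 967/27 kN, M_A = 2060/27 kN·m, R_B = 1463/27 kN, M_B = -2290/27 kN·m

R_A = 967/27 kN, M_A = 2060/27 kN·m, R_B = 1463/27 kN, M_B = -2290/27 kN·m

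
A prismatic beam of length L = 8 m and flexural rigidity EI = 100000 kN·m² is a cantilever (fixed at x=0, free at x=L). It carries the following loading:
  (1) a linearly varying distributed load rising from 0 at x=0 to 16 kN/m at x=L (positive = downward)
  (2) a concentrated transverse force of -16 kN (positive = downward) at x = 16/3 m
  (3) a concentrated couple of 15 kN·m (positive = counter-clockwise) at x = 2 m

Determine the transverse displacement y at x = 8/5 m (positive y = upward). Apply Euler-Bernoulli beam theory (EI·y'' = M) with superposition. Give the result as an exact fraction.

Load 1 — triangular load w₀=16 kN/m (0→w₀ over full span):
  y_1 = (w₀Lx³/12-w₀L²x²/6-w₀x⁵/(120L))/EI = (16·8·(8/5)³/12-16·8²·(8/5)²/6-16·(8/5)⁵/(120·8))/100000 = -576256/146484375 m
Load 2 — point force P=-16 kN at a=16/3 m (b=L-a=8/3):
  y_2 = -Px²(3a-x)/(6EI)  [x≤a] = -(-16)·(8/5)²·(3·(16/3)-(8/5))/(6·100000) = 384/390625 m
Load 3 — applied couple M₀=15 kN·m at a=2 m (b=L-a=6):
  y_3 = M₀x²/(2EI)  [x≤a] = 15·(8/5)²/(2·100000) = 3/15625 m
Superposition: y = Σ y_i = -404131/146484375 m ≈ -0.002759 m

y(8/5) = -404131/146484375 m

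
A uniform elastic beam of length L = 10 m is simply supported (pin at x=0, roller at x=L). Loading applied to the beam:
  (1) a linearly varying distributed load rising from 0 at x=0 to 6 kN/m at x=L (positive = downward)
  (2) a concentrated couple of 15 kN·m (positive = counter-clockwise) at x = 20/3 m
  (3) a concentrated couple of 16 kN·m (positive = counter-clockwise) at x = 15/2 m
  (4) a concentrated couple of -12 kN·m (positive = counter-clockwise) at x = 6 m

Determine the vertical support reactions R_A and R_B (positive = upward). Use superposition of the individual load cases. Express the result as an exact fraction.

Load 1 — triangular load w₀=6 kN/m (0→w₀ over full span):
  R_A = w₀L/6 = 6·10/6 = 10 kN
  R_B = w₀L/3 = 6·10/3 = 20 kN
Load 2 — applied couple M₀=15 kN·m at a=20/3 m (b=L-a=10/3):
  R_A = M₀/L = 15/10 = 3/2 kN
  R_B = -M₀/L = -15/10 = -3/2 kN
Load 3 — applied couple M₀=16 kN·m at a=15/2 m (b=L-a=5/2):
  R_A = M₀/L = 16/10 = 8/5 kN
  R_B = -M₀/L = -16/10 = -8/5 kN
Load 4 — applied couple M₀=-12 kN·m at a=6 m (b=L-a=4):
  R_A = M₀/L = (-12)/10 = -6/5 kN
  R_B = -M₀/L = -(-12)/10 = 6/5 kN
Superposition: R_A = 119/10 kN, R_B = 181/10 kN

R_A = 119/10 kN, R_B = 181/10 kN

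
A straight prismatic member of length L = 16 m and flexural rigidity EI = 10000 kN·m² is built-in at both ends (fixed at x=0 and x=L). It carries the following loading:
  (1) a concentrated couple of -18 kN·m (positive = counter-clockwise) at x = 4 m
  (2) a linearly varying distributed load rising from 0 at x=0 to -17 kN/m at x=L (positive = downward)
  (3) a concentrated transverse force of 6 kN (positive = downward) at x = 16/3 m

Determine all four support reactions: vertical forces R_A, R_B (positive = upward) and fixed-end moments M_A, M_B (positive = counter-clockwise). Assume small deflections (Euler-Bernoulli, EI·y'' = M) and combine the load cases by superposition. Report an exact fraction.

R_A = -108349/2880 kN, M_A = -45889/360 kN·m, R_B = -266051/2880 kN, M_B = 73751/360 kN·m

Load 1 — applied couple M₀=-18 kN·m at a=4 m (b=L-a=12):
  R_A = 6M₀ab/L³ = 6·(-18)·4·12/16³ = -81/64 kN
  M_A = M₀b(2a-b)/L² = (-18)·12·(2·4-12)/16² = 27/8 kN·m
  R_B = -6M₀ab/L³ = -6·(-18)·4·12/16³ = 81/64 kN
  M_B = M₀a(2b-a)/L² = (-18)·4·(2·12-4)/16² = -45/8 kN·m
Load 2 — triangular load w₀=-17 kN/m (0→w₀ over full span):
  R_A = 3w₀L/20 = 3·(-17)·16/20 = -204/5 kN
  M_A = w₀L²/30 = (-17)·16²/30 = -2176/15 kN·m
  R_B = 7w₀L/20 = 7·(-17)·16/20 = -476/5 kN
  M_B = -w₀L²/20 = -(-17)·16²/20 = 1088/5 kN·m
Load 3 — point force P=6 kN at a=16/3 m (b=L-a=32/3):
  R_A = Pb²(3a+b)/L³ = 6·(32/3)²·(3·(16/3)+(32/3))/16³ = 40/9 kN
  M_A = Pab²/L² = 6·(16/3)·(32/3)²/16² = 128/9 kN·m
  R_B = Pa²(a+3b)/L³ = 6·(16/3)²·((16/3)+3·(32/3))/16³ = 14/9 kN
  M_B = -Pa²b/L² = -6·(16/3)²·(32/3)/16² = -64/9 kN·m
Superposition: R_A = -108349/2880 kN, M_A = -45889/360 kN·m, R_B = -266051/2880 kN, M_B = 73751/360 kN·m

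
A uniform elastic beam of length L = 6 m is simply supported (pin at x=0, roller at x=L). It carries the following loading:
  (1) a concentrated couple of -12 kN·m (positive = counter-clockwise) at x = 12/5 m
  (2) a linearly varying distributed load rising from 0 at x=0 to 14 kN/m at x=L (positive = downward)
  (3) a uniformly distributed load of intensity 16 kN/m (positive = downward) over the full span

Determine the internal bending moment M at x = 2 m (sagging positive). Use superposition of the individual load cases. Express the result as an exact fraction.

M(2) = 764/9 kN·m

Load 1 — applied couple M₀=-12 kN·m at a=12/5 m (b=L-a=18/5):
  M_1 = M₀x/L  [x≤a] = (-12)·2/6 = -4 kN·m
Load 2 — triangular load w₀=14 kN/m (0→w₀ over full span):
  M_2 = w₀Lx/6 - w₀x³/(6L) = 14·6·2/6 - 14·2³/(6·6) = 224/9 kN·m
Load 3 — uniform load w=16 kN/m over full span:
  M_3 = wx(L-x)/2 = 16·2·(6-2)/2 = 64 kN·m
Superposition: M = Σ M_i = 764/9 kN·m ≈ 84.888889 kN·m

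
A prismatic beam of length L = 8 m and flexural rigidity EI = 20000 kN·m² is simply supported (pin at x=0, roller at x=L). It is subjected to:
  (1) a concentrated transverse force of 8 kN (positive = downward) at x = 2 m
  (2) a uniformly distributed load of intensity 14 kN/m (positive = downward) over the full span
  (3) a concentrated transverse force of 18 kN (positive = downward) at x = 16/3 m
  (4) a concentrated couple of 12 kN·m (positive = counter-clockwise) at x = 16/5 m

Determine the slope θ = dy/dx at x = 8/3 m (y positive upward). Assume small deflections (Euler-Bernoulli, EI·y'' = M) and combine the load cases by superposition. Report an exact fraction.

Load 1 — point force P=8 kN at a=2 m (b=L-a=6):
  θ_1 = -Pa(2L²-6Lx+3x²+a²)/(6LEI)  [x>a] = -8·2·(2·8²-6·8·(8/3)+3·(8/3)²+2²)/(6·8·20000) = -19/45000 rad
Load 2 — uniform load w=14 kN/m over full span:
  θ_2 = -w(L³-6Lx²+4x³)/(24EI) = -14·(8³-6·8·(8/3)²+4·(8/3)³)/(24·20000) = -364/50625 rad
Load 3 — point force P=18 kN at a=16/3 m (b=L-a=8/3):
  θ_3 = -Pb(L²-b²-3x²)/(6LEI)  [x≤a] = -18·(8/3)·(8²-(8/3)²-3·(8/3)²)/(6·8·20000) = -2/1125 rad
Load 4 — applied couple M₀=12 kN·m at a=16/5 m (b=L-a=24/5):
  θ_4 = (M₀x²/(2L)+C₁)/EI  [x≤a] with C₁=M₀(3b²-L²)/(6L)=32/25 = (12·(8/3)²/(2·8)+(32/25))/20000 = 31/93750 rad
Superposition: θ = Σ θ_i = -91727/10125000 rad ≈ -0.009059 rad

θ(8/3) = -91727/10125000 rad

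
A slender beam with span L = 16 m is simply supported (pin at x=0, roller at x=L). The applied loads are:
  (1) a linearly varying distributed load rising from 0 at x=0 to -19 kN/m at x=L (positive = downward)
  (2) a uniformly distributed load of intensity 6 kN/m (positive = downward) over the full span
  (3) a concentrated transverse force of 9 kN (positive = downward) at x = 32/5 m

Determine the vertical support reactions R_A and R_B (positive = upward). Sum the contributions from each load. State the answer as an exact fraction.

Load 1 — triangular load w₀=-19 kN/m (0→w₀ over full span):
  R_A = w₀L/6 = (-19)·16/6 = -152/3 kN
  R_B = w₀L/3 = (-19)·16/3 = -304/3 kN
Load 2 — uniform load w=6 kN/m over full span:
  R_A = wL/2 = 6·16/2 = 48 kN
  R_B = wL/2 = 6·16/2 = 48 kN
Load 3 — point force P=9 kN at a=32/5 m (b=L-a=48/5):
  R_A = Pb/L = 9·(48/5)/16 = 27/5 kN
  R_B = Pa/L = 9·(32/5)/16 = 18/5 kN
Superposition: R_A = 41/15 kN, R_B = -746/15 kN

R_A = 41/15 kN, R_B = -746/15 kN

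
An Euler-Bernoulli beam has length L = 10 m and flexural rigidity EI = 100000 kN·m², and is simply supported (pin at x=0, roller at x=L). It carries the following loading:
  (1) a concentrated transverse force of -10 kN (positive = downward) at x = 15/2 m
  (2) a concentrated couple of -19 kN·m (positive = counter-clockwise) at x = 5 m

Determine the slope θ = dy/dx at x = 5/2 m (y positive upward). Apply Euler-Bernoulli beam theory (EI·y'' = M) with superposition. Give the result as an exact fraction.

θ(5/2) = 319/960000 rad

Load 1 — point force P=-10 kN at a=15/2 m (b=L-a=5/2):
  θ_1 = -Pb(L²-b²-3x²)/(6LEI)  [x≤a] = -(-10)·(5/2)·(10²-(5/2)²-3·(5/2)²)/(6·10·100000) = 1/3200 rad
Load 2 — applied couple M₀=-19 kN·m at a=5 m (b=L-a=5):
  θ_2 = (M₀x²/(2L)+C₁)/EI  [x≤a] with C₁=M₀(3b²-L²)/(6L)=95/12 = ((-19)·(5/2)²/(2·10)+(95/12))/100000 = 19/960000 rad
Superposition: θ = Σ θ_i = 319/960000 rad ≈ 0.000332 rad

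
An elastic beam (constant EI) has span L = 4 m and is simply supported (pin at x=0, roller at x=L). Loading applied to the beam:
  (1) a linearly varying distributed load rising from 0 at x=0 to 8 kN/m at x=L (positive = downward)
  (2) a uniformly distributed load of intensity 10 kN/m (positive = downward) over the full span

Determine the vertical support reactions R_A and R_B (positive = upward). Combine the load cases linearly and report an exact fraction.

R_A = 76/3 kN, R_B = 92/3 kN

Load 1 — triangular load w₀=8 kN/m (0→w₀ over full span):
  R_A = w₀L/6 = 8·4/6 = 16/3 kN
  R_B = w₀L/3 = 8·4/3 = 32/3 kN
Load 2 — uniform load w=10 kN/m over full span:
  R_A = wL/2 = 10·4/2 = 20 kN
  R_B = wL/2 = 10·4/2 = 20 kN
Superposition: R_A = 76/3 kN, R_B = 92/3 kN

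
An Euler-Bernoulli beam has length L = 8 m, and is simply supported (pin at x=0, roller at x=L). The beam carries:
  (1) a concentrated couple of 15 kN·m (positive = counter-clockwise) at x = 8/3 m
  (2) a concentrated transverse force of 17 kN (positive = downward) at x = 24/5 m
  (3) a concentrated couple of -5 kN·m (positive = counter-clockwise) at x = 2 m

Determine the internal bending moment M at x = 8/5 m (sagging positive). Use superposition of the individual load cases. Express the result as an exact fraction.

M(8/5) = 322/25 kN·m

Load 1 — applied couple M₀=15 kN·m at a=8/3 m (b=L-a=16/3):
  M_1 = M₀x/L  [x≤a] = 15·(8/5)/8 = 3 kN·m
Load 2 — point force P=17 kN at a=24/5 m (b=L-a=16/5):
  M_2 = Pbx/L  [x≤a] = 17·(16/5)·(8/5)/8 = 272/25 kN·m
Load 3 — applied couple M₀=-5 kN·m at a=2 m (b=L-a=6):
  M_3 = M₀x/L  [x≤a] = (-5)·(8/5)/8 = -1 kN·m
Superposition: M = Σ M_i = 322/25 kN·m ≈ 12.880000 kN·m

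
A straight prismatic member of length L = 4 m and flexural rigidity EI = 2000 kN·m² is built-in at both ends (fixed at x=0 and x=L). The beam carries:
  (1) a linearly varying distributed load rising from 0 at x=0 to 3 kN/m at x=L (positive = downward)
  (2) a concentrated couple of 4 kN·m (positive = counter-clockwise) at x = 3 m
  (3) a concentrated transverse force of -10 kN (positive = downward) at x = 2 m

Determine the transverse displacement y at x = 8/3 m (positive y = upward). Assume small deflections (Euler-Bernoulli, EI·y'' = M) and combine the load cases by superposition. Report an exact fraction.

Load 1 — triangular load w₀=3 kN/m (0→w₀ over full span):
  y_1 = -w₀x²(L-x)²(x+2L)/(120LEI) = -3·(8/3)²·(4-(8/3))²·((8/3)+2·4)/(120·4·2000) = -64/151875 m
Load 2 — applied couple M₀=4 kN·m at a=3 m (b=L-a=1):
  y_2 = (R_Ax³/6 - M_Ax²/2)/EI  [x≤a] with R_A=9/8, M_A=5/4 = ((9/8)·(8/3)³/6 - (5/4)·(8/3)²/2)/2000 = -1/2250 m
Load 3 — point force P=-10 kN at a=2 m (b=L-a=2):
  y_3 = -Pa²(L-x)²(3bL-(3b+a)(L-x))/(6L³EI)  [x>a] = -(-10)·2²·(4-(8/3))²·(3·2·4-(3·2+2)·(4-(8/3)))/(6·4³·2000) = 1/810 m
Superposition: y = Σ y_i = 56/151875 m ≈ 0.000369 m

y(8/3) = 56/151875 m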